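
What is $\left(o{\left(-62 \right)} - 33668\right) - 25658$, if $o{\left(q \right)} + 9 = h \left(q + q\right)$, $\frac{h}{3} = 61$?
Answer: $-82027$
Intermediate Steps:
$h = 183$ ($h = 3 \cdot 61 = 183$)
$o{\left(q \right)} = -9 + 366 q$ ($o{\left(q \right)} = -9 + 183 \left(q + q\right) = -9 + 183 \cdot 2 q = -9 + 366 q$)
$\left(o{\left(-62 \right)} - 33668\right) - 25658 = \left(\left(-9 + 366 \left(-62\right)\right) - 33668\right) - 25658 = \left(\left(-9 - 22692\right) - 33668\right) - 25658 = \left(-22701 - 33668\right) - 25658 = -56369 - 25658 = -82027$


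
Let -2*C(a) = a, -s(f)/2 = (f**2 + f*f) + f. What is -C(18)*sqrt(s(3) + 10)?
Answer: 36*I*sqrt(2) ≈ 50.912*I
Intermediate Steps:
s(f) = -4*f**2 - 2*f (s(f) = -2*((f**2 + f*f) + f) = -2*((f**2 + f**2) + f) = -2*(2*f**2 + f) = -2*(f + 2*f**2) = -4*f**2 - 2*f)
C(a) = -a/2
-C(18)*sqrt(s(3) + 10) = -(-1/2*18)*sqrt(-2*3*(1 + 2*3) + 10) = -(-9)*sqrt(-2*3*(1 + 6) + 10) = -(-9)*sqrt(-2*3*7 + 10) = -(-9)*sqrt(-42 + 10) = -(-9)*sqrt(-32) = -(-9)*4*I*sqrt(2) = -(-36)*I*sqrt(2) = 36*I*sqrt(2)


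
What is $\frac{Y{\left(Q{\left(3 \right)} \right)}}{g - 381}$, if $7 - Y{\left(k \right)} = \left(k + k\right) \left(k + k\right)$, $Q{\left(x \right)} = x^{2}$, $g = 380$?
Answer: $317$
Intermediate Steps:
$Y{\left(k \right)} = 7 - 4 k^{2}$ ($Y{\left(k \right)} = 7 - \left(k + k\right) \left(k + k\right) = 7 - 2 k 2 k = 7 - 4 k^{2}$)
$\frac{Y{\left(Q{\left(3 \right)} \right)}}{g - 381} = \frac{7 - 4 \left(3^{2}\right)^{2}}{380 - 381} = \frac{7 - 4 \cdot 9^{2}}{-1} = - (7 - 324) = \left(-1\right) \left(-317\right) = 317$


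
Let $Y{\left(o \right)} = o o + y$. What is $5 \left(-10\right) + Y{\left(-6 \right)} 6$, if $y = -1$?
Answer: $160$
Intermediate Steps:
$Y{\left(o \right)} = -1 + o^{2}$ ($Y{\left(o \right)} = o o - 1 = o^{2} - 1 = -1 + o^{2}$)
$5 \left(-10\right) + Y{\left(-6 \right)} 6 = 5 \left(-10\right) + \left(-1 + \left(-6\right)^{2}\right) 6 = -50 + \left(-1 + 36\right) 6 = -50 + 35 \cdot 6 = -50 + 210 = 160$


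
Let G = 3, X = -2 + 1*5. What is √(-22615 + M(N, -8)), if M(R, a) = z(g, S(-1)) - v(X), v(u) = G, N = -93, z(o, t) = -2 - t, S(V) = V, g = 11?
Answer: I*√22619 ≈ 150.4*I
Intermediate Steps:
X = 3 (X = -2 + 5 = 3)
v(u) = 3
M(R, a) = -4 (M(R, a) = (-2 - 1*(-1)) - 1*3 = (-2 + 1) - 3 = -1 - 3 = -4)
√(-22615 + M(N, -8)) = √(-22615 - 4) = √(-22619) = I*√22619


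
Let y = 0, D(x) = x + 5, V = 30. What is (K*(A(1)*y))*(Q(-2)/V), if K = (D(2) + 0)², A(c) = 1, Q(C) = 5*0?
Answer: 0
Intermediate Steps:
Q(C) = 0
D(x) = 5 + x
K = 49 (K = ((5 + 2) + 0)² = (7 + 0)² = 7² = 49)
(K*(A(1)*y))*(Q(-2)/V) = (49*(1*0))*(0/30) = (49*0)*(0*(1/30)) = 0*0 = 0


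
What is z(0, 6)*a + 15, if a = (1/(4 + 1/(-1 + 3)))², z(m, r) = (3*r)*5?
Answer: 175/9 ≈ 19.444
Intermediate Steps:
z(m, r) = 15*r
a = 4/81 (a = (1/(4 + 1/2))² = (1/(4 + ½))² = (1/(9/2))² = (2/9)² = 4/81 ≈ 0.049383)
z(0, 6)*a + 15 = (15*6)*(4/81) + 15 = 90*(4/81) + 15 = 40/9 + 15 = 175/9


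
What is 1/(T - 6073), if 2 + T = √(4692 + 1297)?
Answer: -6075/36899636 - √5989/36899636 ≈ -0.00016673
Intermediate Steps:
T = -2 + √5989 (T = -2 + √(4692 + 1297) = -2 + √5989 ≈ 75.389)
1/(T - 6073) = 1/((-2 + √5989) - 6073) = 1/(-6075 + √5989)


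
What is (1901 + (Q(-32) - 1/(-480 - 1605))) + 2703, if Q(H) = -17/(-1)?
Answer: 9634786/2085 ≈ 4621.0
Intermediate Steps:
Q(H) = 17 (Q(H) = -17*(-1) = 17)
(1901 + (Q(-32) - 1/(-480 - 1605))) + 2703 = (1901 + (17 - 1/(-480 - 1605))) + 2703 = (1901 + (17 - 1/(-2085))) + 2703 = (1901 + (17 - 1*(-1/2085))) + 2703 = (1901 + (17 + 1/2085)) + 2703 = (1901 + 35446/2085) + 2703 = 3999031/2085 + 2703 = 9634786/2085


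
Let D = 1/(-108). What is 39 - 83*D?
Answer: 4295/108 ≈ 39.768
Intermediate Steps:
D = -1/108 ≈ -0.0092593
39 - 83*D = 39 - 83*(-1/108) = 39 + 83/108 = 4295/108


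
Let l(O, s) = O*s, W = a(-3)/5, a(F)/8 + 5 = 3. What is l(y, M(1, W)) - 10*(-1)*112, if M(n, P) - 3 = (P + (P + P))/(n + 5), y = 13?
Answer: 5691/5 ≈ 1138.2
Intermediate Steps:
a(F) = -16 (a(F) = -40 + 8*3 = -40 + 24 = -16)
W = -16/5 ≈ -3.2000
M(n, P) = 3 + 3*P/(5 + n) (M(n, P) = 3 + (P + (P + P))/(n + 5) = 3 + (P + 2*P)/(5 + n) = 3 + (3*P)/(5 + n) = 3 + 3*P/(5 + n))
l(y, M(1, W)) - 10*(-1)*112 = 13*(3*(5 - 16/5 + 1)/(5 + 1)) - 10*(-1)*112 = 13*(3*(14/5)/6) + 10*112 = 13*(3*(1/6)*(14/5)) + 1120 = 13*(7/5) + 1120 = 91/5 + 1120 = 5691/5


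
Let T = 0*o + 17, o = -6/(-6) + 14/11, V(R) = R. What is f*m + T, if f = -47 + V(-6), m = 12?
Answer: -619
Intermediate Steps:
f = -53 (f = -47 - 6 = -53)
o = 25/11 (o = -6*(-⅙) + 14*(1/11) = 1 + 14/11 = 25/11 ≈ 2.2727)
T = 17 (T = 0*(25/11) + 17 = 0 + 17 = 17)
f*m + T = -53*12 + 17 = -636 + 17 = -619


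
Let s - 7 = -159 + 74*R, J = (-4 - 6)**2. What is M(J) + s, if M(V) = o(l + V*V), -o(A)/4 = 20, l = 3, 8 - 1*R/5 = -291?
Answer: 110398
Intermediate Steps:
R = 1495 (R = 40 - 5*(-291) = 40 + 1455 = 1495)
J = 100 (J = (-10)**2 = 100)
o(A) = -80 (o(A) = -4*20 = -80)
M(V) = -80
s = 110478 (s = 7 + (-159 + 74*1495) = 7 + (-159 + 110630) = 7 + 110471 = 110478)
M(J) + s = -80 + 110478 = 110398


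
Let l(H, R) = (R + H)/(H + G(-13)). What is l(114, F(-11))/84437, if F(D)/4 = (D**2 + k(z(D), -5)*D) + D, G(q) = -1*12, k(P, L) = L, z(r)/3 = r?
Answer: 129/1435429 ≈ 8.9869e-5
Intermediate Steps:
z(r) = 3*r
G(q) = -12
F(D) = -16*D + 4*D**2 (F(D) = 4*((D**2 - 5*D) + D) = 4*(D**2 - 4*D) = -16*D + 4*D**2)
l(H, R) = (H + R)/(-12 + H) (l(H, R) = (R + H)/(H - 12) = (H + R)/(-12 + H))
l(114, F(-11))/84437 = ((114 + 4*(-11)*(-4 - 11))/(-12 + 114))/84437 = ((114 + 4*(-11)*(-15))/102)*(1/84437) = ((114 + 660)/102)*(1/84437) = ((1/102)*774)*(1/84437) = (129/17)*(1/84437) = 129/1435429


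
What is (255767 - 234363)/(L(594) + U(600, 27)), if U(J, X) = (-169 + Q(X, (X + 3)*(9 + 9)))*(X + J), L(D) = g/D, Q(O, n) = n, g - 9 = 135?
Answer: 706332/7676369 ≈ 0.092014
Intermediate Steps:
g = 144 (g = 9 + 135 = 144)
L(D) = 144/D
U(J, X) = (-115 + 18*X)*(J + X) (U(J, X) = (-169 + (X + 3)*(9 + 9))*(X + J) = (-169 + (3 + X)*18)*(J + X) = (-169 + (54 + 18*X))*(J + X) = (-115 + 18*X)*(J + X))
(255767 - 234363)/(L(594) + U(600, 27)) = (255767 - 234363)/(144/594 + (-115*600 - 115*27 + 18*27² + 18*600*27)) = 21404/(144*(1/594) + (-69000 - 3105 + 18*729 + 291600)) = 21404/(8/33 + (-69000 - 3105 + 13122 + 291600)) = 21404/(8/33 + 232617) = 21404/(7676369/33) = 21404*(33/7676369) = 706332/7676369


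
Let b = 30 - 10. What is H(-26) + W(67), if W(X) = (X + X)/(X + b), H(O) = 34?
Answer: 3092/87 ≈ 35.540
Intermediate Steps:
b = 20
W(X) = 2*X/(20 + X) (W(X) = (X + X)/(X + 20) = (2*X)/(20 + X) = 2*X/(20 + X))
H(-26) + W(67) = 34 + 2*67/(20 + 67) = 34 + 2*67/87 = 34 + 2*67*(1/87) = 34 + 134/87 = 3092/87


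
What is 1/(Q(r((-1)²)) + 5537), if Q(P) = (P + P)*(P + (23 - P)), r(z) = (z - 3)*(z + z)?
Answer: 1/5353 ≈ 0.00018681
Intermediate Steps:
r(z) = 2*z*(-3 + z) (r(z) = (-3 + z)*(2*z) = 2*z*(-3 + z))
Q(P) = 46*P (Q(P) = (2*P)*23 = 46*P)
1/(Q(r((-1)²)) + 5537) = 1/(46*(2*(-1)²*(-3 + (-1)²)) + 5537) = 1/(46*(2*1*(-3 + 1)) + 5537) = 1/(46*(2*1*(-2)) + 5537) = 1/(46*(-4) + 5537) = 1/(-184 + 5537) = 1/5353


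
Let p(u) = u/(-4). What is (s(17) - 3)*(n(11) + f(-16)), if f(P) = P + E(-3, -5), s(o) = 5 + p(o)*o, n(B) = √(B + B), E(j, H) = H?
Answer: 5901/4 - 281*√22/4 ≈ 1145.7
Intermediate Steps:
p(u) = -u/4 (p(u) = u*(-¼) = -u/4)
n(B) = √2*√B (n(B) = √(2*B) = √2*√B)
s(o) = 5 - o²/4 (s(o) = 5 + (-o/4)*o = 5 - o²/4)
f(P) = -5 + P (f(P) = P - 5 = -5 + P)
(s(17) - 3)*(n(11) + f(-16)) = ((5 - ¼*17²) - 3)*(√2*√11 + (-5 - 16)) = ((5 - ¼*289) - 3)*(√22 - 21) = ((5 - 289/4) - 3)*(-21 + √22) = (-269/4 - 3)*(-21 + √22) = -281*(-21 + √22)/4 = 5901/4 - 281*√22/4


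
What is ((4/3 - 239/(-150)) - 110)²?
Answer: 257955721/22500 ≈ 11465.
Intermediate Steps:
((4/3 - 239/(-150)) - 110)² = ((4*(⅓) - 239*(-1/150)) - 110)² = ((4/3 + 239/150) - 110)² = (439/150 - 110)² = (-16061/150)² = 257955721/22500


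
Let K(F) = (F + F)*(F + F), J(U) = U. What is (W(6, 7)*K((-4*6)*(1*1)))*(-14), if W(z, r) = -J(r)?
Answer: 225792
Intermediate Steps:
W(z, r) = -r
K(F) = 4*F² (K(F) = (2*F)*(2*F) = 4*F²)
(W(6, 7)*K((-4*6)*(1*1)))*(-14) = ((-1*7)*(4*((-4*6)*(1*1))²))*(-14) = -28*(-24*1)²*(-14) = -28*(-24)²*(-14) = -28*576*(-14) = -7*2304*(-14) = -16128*(-14) = 225792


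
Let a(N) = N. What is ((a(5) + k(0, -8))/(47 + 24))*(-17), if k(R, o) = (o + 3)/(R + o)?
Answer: -765/568 ≈ -1.3468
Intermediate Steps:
k(R, o) = (3 + o)/(R + o)
((a(5) + k(0, -8))/(47 + 24))*(-17) = ((5 + (3 - 8)/(0 - 8))/(47 + 24))*(-17) = ((5 - 5/(-8))/71)*(-17) = ((5 - 1/8*(-5))*(1/71))*(-17) = ((5 + 5/8)*(1/71))*(-17) = ((45/8)*(1/71))*(-17) = (45/568)*(-17) = -765/568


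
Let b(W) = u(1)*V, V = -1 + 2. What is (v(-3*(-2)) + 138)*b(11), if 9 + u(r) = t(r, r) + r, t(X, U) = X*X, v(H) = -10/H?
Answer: -2863/3 ≈ -954.33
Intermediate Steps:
V = 1
t(X, U) = X²
u(r) = -9 + r + r² (u(r) = -9 + (r² + r) = -9 + (r + r²) = -9 + r + r²)
b(W) = -7 (b(W) = (-9 + 1 + 1²)*1 = (-9 + 1 + 1)*1 = -7*1 = -7)
(v(-3*(-2)) + 138)*b(11) = (-10/((-3*(-2))) + 138)*(-7) = (-10/6 + 138)*(-7) = (-10*⅙ + 138)*(-7) = (-5/3 + 138)*(-7) = (409/3)*(-7) = -2863/3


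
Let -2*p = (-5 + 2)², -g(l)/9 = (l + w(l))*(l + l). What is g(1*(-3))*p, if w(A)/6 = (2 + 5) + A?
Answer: -5103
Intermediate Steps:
w(A) = 42 + 6*A (w(A) = 6*((2 + 5) + A) = 6*(7 + A) = 42 + 6*A)
g(l) = -18*l*(42 + 7*l) (g(l) = -9*(l + (42 + 6*l))*(l + l) = -9*(42 + 7*l)*2*l = -18*l*(42 + 7*l))
p = -9/2 (p = -(-5 + 2)²/2 = -½*(-3)² = -½*9 = -9/2 ≈ -4.5000)
g(1*(-3))*p = -126*1*(-3)*(6 + 1*(-3))*(-9/2) = -126*(-3)*(6 - 3)*(-9/2) = -126*(-3)*3*(-9/2) = 1134*(-9/2) = -5103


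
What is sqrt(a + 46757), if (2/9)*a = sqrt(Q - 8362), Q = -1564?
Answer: sqrt(187028 + 18*I*sqrt(9926))/2 ≈ 216.24 + 1.0367*I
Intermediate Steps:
a = 9*I*sqrt(9926)/2 (a = 9*sqrt(-1564 - 8362)/2 = 9*sqrt(-9926)/2 = 9*(I*sqrt(9926))/2 = 9*I*sqrt(9926)/2 ≈ 448.33*I)
sqrt(a + 46757) = sqrt(9*I*sqrt(9926)/2 + 46757) = sqrt(46757 + 9*I*sqrt(9926)/2)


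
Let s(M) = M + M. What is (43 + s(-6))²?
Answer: 961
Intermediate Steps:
s(M) = 2*M
(43 + s(-6))² = (43 + 2*(-6))² = (43 - 12)² = 31² = 961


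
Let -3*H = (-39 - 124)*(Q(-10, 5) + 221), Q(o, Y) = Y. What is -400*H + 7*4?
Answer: -14735116/3 ≈ -4.9117e+6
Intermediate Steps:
H = 36838/3 (H = -(-39 - 124)*(5 + 221)/3 = -(-163)*226/3 = -⅓*(-36838) = 36838/3 ≈ 12279.)
-400*H + 7*4 = -400*36838/3 + 7*4 = -14735200/3 + 28 = -14735116/3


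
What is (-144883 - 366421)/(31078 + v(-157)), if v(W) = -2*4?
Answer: -255652/15535 ≈ -16.457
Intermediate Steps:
v(W) = -8
(-144883 - 366421)/(31078 + v(-157)) = (-144883 - 366421)/(31078 - 8) = -511304/31070 = -511304*1/31070 = -255652/15535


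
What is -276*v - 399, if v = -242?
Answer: 66393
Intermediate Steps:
-276*v - 399 = -276*(-242) - 399 = 66792 - 399 = 66393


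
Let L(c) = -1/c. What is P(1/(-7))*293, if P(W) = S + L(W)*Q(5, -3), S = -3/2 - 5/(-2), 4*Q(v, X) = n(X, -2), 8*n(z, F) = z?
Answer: 3223/32 ≈ 100.72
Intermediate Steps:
n(z, F) = z/8
Q(v, X) = X/32 (Q(v, X) = (X/8)/4 = X/32)
S = 1 (S = -3*1/2 - 5*(-1/2) = -3/2 + 5/2 = 1)
P(W) = 1 + 3/(32*W) (P(W) = 1 + (-1/W)*((1/32)*(-3)) = 1 - 1/W*(-3/32) = 1 + 3/(32*W))
P(1/(-7))*293 = ((3/32 + 1/(-7))/(1/(-7)))*293 = ((3/32 - 1/7)/(-1/7))*293 = -7*(-11/224)*293 = (11/32)*293 = 3223/32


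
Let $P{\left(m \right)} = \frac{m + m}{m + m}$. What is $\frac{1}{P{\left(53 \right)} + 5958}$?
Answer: $\frac{1}{5959} \approx 0.00016781$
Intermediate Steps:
$P{\left(m \right)} = 1$ ($P{\left(m \right)} = \frac{2 m}{2 m} = 2 m \frac{1}{2 m} = 1$)
$\frac{1}{P{\left(53 \right)} + 5958} = \frac{1}{1 + 5958} = \frac{1}{5959}$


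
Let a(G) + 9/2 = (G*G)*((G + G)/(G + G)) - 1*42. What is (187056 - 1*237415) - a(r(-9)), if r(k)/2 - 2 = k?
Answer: -101017/2 ≈ -50509.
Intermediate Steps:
r(k) = 4 + 2*k
a(G) = -93/2 + G**2 (a(G) = -9/2 + ((G*G)*((G + G)/(G + G)) - 1*42) = -9/2 + (G**2*((2*G)/((2*G))) - 42) = -9/2 + (G**2*((2*G)*(1/(2*G))) - 42) = -9/2 + (G**2*1 - 42) = -9/2 + (G**2 - 42) = -9/2 + (-42 + G**2) = -93/2 + G**2)
(187056 - 1*237415) - a(r(-9)) = (187056 - 1*237415) - (-93/2 + (4 + 2*(-9))**2) = (187056 - 237415) - (-93/2 + (4 - 18)**2) = -50359 - (-93/2 + (-14)**2) = -50359 - (-93/2 + 196) = -50359 - 1*299/2 = -50359 - 299/2 = -101017/2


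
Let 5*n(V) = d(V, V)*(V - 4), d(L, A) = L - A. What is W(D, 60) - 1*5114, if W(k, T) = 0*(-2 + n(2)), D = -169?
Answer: -5114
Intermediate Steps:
n(V) = 0 (n(V) = ((V - V)*(V - 4))/5 = (0*(-4 + V))/5 = (1/5)*0 = 0)
W(k, T) = 0 (W(k, T) = 0*(-2 + 0) = 0*(-2) = 0)
W(D, 60) - 1*5114 = 0 - 1*5114 = 0 - 5114 = -5114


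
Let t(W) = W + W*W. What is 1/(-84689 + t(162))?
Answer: -1/58283 ≈ -1.7158e-5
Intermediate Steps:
t(W) = W + W²
1/(-84689 + t(162)) = 1/(-84689 + 162*(1 + 162)) = 1/(-84689 + 162*163) = 1/(-84689 + 26406) = 1/(-58283) = -1/58283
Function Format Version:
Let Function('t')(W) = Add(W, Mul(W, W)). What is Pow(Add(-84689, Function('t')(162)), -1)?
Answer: Rational(-1, 58283) ≈ -1.7158e-5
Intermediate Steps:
Function('t')(W) = Add(W, Pow(W, 2))
Pow(Add(-84689, Function('t')(162)), -1) = Pow(Add(-84689, Mul(162, Add(1, 162))), -1) = Pow(Add(-84689, Mul(162, 163)), -1) = Pow(Add(-84689, 26406), -1) = Pow(-58283, -1) = Rational(-1, 58283)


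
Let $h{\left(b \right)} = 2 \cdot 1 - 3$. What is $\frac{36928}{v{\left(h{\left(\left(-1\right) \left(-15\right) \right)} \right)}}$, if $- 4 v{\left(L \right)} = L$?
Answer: $147712$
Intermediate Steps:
$h{\left(b \right)} = -1$ ($h{\left(b \right)} = 2 - 3 = -1$)
$v{\left(L \right)} = - \frac{L}{4}$
$\frac{36928}{v{\left(h{\left(\left(-1\right) \left(-15\right) \right)} \right)}} = \frac{36928}{\left(- \frac{1}{4}\right) \left(-1\right)} = 36928 \frac{1}{\frac{1}{4}} = 36928 \cdot 4 = 147712$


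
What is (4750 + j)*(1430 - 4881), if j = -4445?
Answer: -1052555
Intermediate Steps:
(4750 + j)*(1430 - 4881) = (4750 - 4445)*(1430 - 4881) = 305*(-3451) = -1052555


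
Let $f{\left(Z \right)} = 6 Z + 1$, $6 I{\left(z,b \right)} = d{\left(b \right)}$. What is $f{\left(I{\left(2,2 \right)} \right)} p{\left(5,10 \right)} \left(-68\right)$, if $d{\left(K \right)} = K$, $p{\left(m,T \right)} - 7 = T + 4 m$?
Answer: $-7548$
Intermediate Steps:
$p{\left(m,T \right)} = 7 + T + 4 m$ ($p{\left(m,T \right)} = 7 + \left(T + 4 m\right) = 7 + T + 4 m$)
$I{\left(z,b \right)} = \frac{b}{6}$
$f{\left(Z \right)} = 1 + 6 Z$
$f{\left(I{\left(2,2 \right)} \right)} p{\left(5,10 \right)} \left(-68\right) = \left(1 + 6 \cdot \frac{1}{6} \cdot 2\right) \left(7 + 10 + 4 \cdot 5\right) \left(-68\right) = \left(1 + 6 \cdot \frac{1}{3}\right) \left(7 + 10 + 20\right) \left(-68\right) = \left(1 + 2\right) 37 \left(-68\right) = 3 \cdot 37 \left(-68\right) = 111 \left(-68\right) = -7548$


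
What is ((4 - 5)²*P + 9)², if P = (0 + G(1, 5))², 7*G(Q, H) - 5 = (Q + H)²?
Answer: 4502884/2401 ≈ 1875.4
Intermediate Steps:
G(Q, H) = 5/7 + (H + Q)²/7 (G(Q, H) = 5/7 + (Q + H)²/7 = 5/7 + (H + Q)²/7)
P = 1681/49 (P = (0 + (5/7 + (5 + 1)²/7))² = (0 + (5/7 + (⅐)*6²))² = (0 + (5/7 + (⅐)*36))² = (0 + (5/7 + 36/7))² = (0 + 41/7)² = (41/7)² = 1681/49 ≈ 34.306)
((4 - 5)²*P + 9)² = ((4 - 5)²*(1681/49) + 9)² = ((-1)²*(1681/49) + 9)² = (1*(1681/49) + 9)² = (1681/49 + 9)² = (2122/49)² = 4502884/2401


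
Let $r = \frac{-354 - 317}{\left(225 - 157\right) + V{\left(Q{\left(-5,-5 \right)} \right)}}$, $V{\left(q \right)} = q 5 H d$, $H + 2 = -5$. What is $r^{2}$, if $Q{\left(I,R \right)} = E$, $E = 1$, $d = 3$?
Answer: $\frac{450241}{1369} \approx 328.88$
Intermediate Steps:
$Q{\left(I,R \right)} = 1$
$H = -7$ ($H = -2 - 5 = -7$)
$V{\left(q \right)} = - 105 q$ ($V{\left(q \right)} = q 5 \left(-7\right) 3 = 5 q \left(-7\right) 3 = - 35 q 3 = - 105 q$)
$r = \frac{671}{37}$ ($r = \frac{-354 - 317}{\left(225 - 157\right) - 105} = - \frac{671}{\left(225 - 157\right) - 105} = - \frac{671}{68 - 105} = - \frac{671}{-37} = \left(-671\right) \left(- \frac{1}{37}\right) = \frac{671}{37} \approx 18.135$)
$r^{2} = \left(\frac{671}{37}\right)^{2} = \frac{450241}{1369}$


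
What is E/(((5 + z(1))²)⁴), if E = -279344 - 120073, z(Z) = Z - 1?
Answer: -399417/390625 ≈ -1.0225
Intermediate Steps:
z(Z) = -1 + Z
E = -399417
E/(((5 + z(1))²)⁴) = -399417/(5 + (-1 + 1))⁸ = -399417/(5 + 0)⁸ = -399417/((5²)⁴) = -399417/(25⁴) = -399417/390625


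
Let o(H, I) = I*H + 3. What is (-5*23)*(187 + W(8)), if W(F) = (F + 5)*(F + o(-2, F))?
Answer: -14030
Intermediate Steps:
o(H, I) = 3 + H*I (o(H, I) = H*I + 3 = 3 + H*I)
W(F) = (3 - F)*(5 + F) (W(F) = (F + 5)*(F + (3 - 2*F)) = (5 + F)*(3 - F) = (3 - F)*(5 + F))
(-5*23)*(187 + W(8)) = (-5*23)*(187 + (15 - 1*8**2 - 2*8)) = -115*(187 + (15 - 1*64 - 16)) = -115*(187 + (15 - 64 - 16)) = -115*(187 - 65) = -115*122 = -14030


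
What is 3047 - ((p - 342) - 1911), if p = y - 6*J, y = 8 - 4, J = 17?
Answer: 5398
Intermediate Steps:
y = 4
p = -98 (p = 4 - 6*17 = 4 - 102 = -98)
3047 - ((p - 342) - 1911) = 3047 - ((-98 - 342) - 1911) = 3047 - (-440 - 1911) = 3047 - 1*(-2351) = 3047 + 2351 = 5398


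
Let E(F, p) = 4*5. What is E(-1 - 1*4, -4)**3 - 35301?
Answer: -27301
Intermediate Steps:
E(F, p) = 20
E(-1 - 1*4, -4)**3 - 35301 = 20**3 - 35301 = 8000 - 35301 = -27301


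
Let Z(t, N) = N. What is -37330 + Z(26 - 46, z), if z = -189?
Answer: -37519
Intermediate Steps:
-37330 + Z(26 - 46, z) = -37330 - 189 = -37519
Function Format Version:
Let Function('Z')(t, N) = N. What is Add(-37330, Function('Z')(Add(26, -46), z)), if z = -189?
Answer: -37519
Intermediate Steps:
Add(-37330, Function('Z')(Add(26, -46), z)) = Add(-37330, -189) = -37519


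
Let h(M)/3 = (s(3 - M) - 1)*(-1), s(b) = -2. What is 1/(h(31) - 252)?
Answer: -1/243 ≈ -0.0041152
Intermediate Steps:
h(M) = 9 (h(M) = 3*((-2 - 1)*(-1)) = 3*(-3*(-1)) = 3*3 = 9)
1/(h(31) - 252) = 1/(9 - 252) = 1/(-243) = -1/243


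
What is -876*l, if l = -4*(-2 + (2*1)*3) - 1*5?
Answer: 18396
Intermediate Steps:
l = -21 (l = -4*(-2 + 2*3) - 5 = -4*(-2 + 6) - 5 = -4*4 - 5 = -16 - 5 = -21)
-876*l = -876*(-21) = 18396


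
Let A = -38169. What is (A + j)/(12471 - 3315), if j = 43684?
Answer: 5515/9156 ≈ 0.60234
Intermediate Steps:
(A + j)/(12471 - 3315) = (-38169 + 43684)/(12471 - 3315) = 5515/9156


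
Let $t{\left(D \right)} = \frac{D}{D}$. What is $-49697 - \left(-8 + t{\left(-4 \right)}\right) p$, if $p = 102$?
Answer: $-48983$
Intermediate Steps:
$t{\left(D \right)} = 1$
$-49697 - \left(-8 + t{\left(-4 \right)}\right) p = -49697 - \left(-8 + 1\right) 102 = -49697 - \left(-7\right) 102 = -49697 - -714 = -49697 + 714 = -48983$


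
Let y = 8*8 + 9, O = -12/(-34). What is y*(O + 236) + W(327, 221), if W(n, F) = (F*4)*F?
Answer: 3614502/17 ≈ 2.1262e+5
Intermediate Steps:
O = 6/17 (O = -12*(-1/34) = 6/17 ≈ 0.35294)
y = 73 (y = 64 + 9 = 73)
W(n, F) = 4*F² (W(n, F) = (4*F)*F = 4*F²)
y*(O + 236) + W(327, 221) = 73*(6/17 + 236) + 4*221² = 73*(4018/17) + 4*48841 = 293314/17 + 195364 = 3614502/17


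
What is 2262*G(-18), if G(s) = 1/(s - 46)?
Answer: -1131/32 ≈ -35.344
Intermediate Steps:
G(s) = 1/(-46 + s)
2262*G(-18) = 2262/(-46 - 18) = 2262/(-64) = 2262*(-1/64) = -1131/32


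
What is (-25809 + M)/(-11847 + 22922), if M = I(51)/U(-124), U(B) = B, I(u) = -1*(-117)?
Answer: -3200433/1373300 ≈ -2.3305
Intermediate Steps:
I(u) = 117
M = -117/124 (M = 117/(-124) = 117*(-1/124) = -117/124 ≈ -0.94355)
(-25809 + M)/(-11847 + 22922) = (-25809 - 117/124)/(-11847 + 22922) = -3200433/124/11075 = -3200433/124*1/11075 = -3200433/1373300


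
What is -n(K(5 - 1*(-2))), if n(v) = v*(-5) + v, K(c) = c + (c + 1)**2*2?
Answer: 540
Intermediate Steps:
K(c) = c + 2*(1 + c)**2 (K(c) = c + (1 + c)**2*2 = c + 2*(1 + c)**2)
n(v) = -4*v (n(v) = -5*v + v = -4*v)
-n(K(5 - 1*(-2))) = -(-4)*((5 - 1*(-2)) + 2*(1 + (5 - 1*(-2)))**2) = -(-4)*((5 + 2) + 2*(1 + (5 + 2))**2) = -(-4)*(7 + 2*(1 + 7)**2) = -(-4)*(7 + 2*8**2) = -(-4)*(7 + 2*64) = -(-4)*(7 + 128) = -(-4)*135 = -1*(-540) = 540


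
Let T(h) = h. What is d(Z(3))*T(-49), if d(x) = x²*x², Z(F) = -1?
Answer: -49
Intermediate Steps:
d(x) = x⁴
d(Z(3))*T(-49) = (-1)⁴*(-49) = 1*(-49) = -49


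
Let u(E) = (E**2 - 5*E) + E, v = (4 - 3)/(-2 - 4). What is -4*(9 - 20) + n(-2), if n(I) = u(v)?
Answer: 1609/36 ≈ 44.694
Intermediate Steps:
v = -1/6 (v = 1/(-6) = 1*(-1/6) = -1/6 ≈ -0.16667)
u(E) = E**2 - 4*E
n(I) = 25/36 (n(I) = -(-4 - 1/6)/6 = -1/6*(-25/6) = 25/36)
-4*(9 - 20) + n(-2) = -4*(9 - 20) + 25/36 = -4*(-11) + 25/36 = 44 + 25/36 = 1609/36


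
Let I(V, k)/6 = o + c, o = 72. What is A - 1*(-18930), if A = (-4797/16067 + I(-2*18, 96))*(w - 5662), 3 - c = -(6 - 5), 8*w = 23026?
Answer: -80311148685/64268 ≈ -1.2496e+6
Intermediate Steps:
w = 11513/4 (w = (⅛)*23026 = 11513/4 ≈ 2878.3)
c = 4 (c = 3 - (-1)*(6 - 5) = 3 - (-1) = 3 - 1*(-1) = 3 + 1 = 4)
I(V, k) = 456 (I(V, k) = 6*(72 + 4) = 6*76 = 456)
A = -81527741925/64268 (A = (-4797/16067 + 456)*(11513/4 - 5662) = (-4797*1/16067 + 456)*(-11135/4) = (-4797/16067 + 456)*(-11135/4) = (7321755/16067)*(-11135/4) = -81527741925/64268 ≈ -1.2686e+6)
A - 1*(-18930) = -81527741925/64268 - 1*(-18930) = -81527741925/64268 + 18930 = -80311148685/64268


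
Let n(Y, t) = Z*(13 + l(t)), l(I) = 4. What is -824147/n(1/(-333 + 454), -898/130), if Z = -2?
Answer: 824147/34 ≈ 24240.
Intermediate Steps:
n(Y, t) = -34 (n(Y, t) = -2*(13 + 4) = -2*17 = -34)
-824147/n(1/(-333 + 454), -898/130) = -824147/(-34) = -824147*(-1/34) = 824147/34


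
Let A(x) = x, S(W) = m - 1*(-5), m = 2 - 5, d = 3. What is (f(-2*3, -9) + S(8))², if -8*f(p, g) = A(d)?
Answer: 169/64 ≈ 2.6406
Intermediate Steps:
m = -3
S(W) = 2 (S(W) = -3 - 1*(-5) = -3 + 5 = 2)
f(p, g) = -3/8 (f(p, g) = -⅛*3 = -3/8)
(f(-2*3, -9) + S(8))² = (-3/8 + 2)² = (13/8)² = 169/64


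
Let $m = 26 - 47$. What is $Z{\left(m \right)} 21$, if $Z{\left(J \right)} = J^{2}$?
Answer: $9261$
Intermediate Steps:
$m = -21$ ($m = 26 - 47 = -21$)
$Z{\left(m \right)} 21 = \left(-21\right)^{2} \cdot 21 = 441 \cdot 21 = 9261$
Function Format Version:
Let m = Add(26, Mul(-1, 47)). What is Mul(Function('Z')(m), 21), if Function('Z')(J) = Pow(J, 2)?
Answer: 9261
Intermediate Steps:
m = -21 (m = Add(26, -47) = -21)
Mul(Function('Z')(m), 21) = Mul(Pow(-21, 2), 21) = Mul(441, 21) = 9261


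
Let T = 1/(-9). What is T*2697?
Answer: -899/3 ≈ -299.67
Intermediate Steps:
T = -⅑ ≈ -0.11111
T*2697 = -⅑*2697 = -899/3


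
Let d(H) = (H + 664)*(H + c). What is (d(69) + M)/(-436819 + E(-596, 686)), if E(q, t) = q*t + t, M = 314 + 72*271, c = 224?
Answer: -234595/844989 ≈ -0.27763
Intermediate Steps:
d(H) = (224 + H)*(664 + H) (d(H) = (H + 664)*(H + 224) = (664 + H)*(224 + H) = (224 + H)*(664 + H))
M = 19826 (M = 314 + 19512 = 19826)
E(q, t) = t + q*t
(d(69) + M)/(-436819 + E(-596, 686)) = ((148736 + 69² + 888*69) + 19826)/(-436819 + 686*(1 - 596)) = ((148736 + 4761 + 61272) + 19826)/(-436819 + 686*(-595)) = (214769 + 19826)/(-436819 - 408170) = 234595/(-844989) = 234595*(-1/844989) = -234595/844989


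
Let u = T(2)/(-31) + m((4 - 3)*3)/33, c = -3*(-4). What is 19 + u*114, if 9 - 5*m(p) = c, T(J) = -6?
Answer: 66481/1705 ≈ 38.992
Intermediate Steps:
c = 12
m(p) = -⅗ (m(p) = 9/5 - ⅕*12 = 9/5 - 12/5 = -⅗)
u = 299/1705 (u = -6/(-31) - ⅗/33 = -6*(-1/31) - ⅗*1/33 = 6/31 - 1/55 = 299/1705 ≈ 0.17537)
19 + u*114 = 19 + (299/1705)*114 = 19 + 34086/1705 = 66481/1705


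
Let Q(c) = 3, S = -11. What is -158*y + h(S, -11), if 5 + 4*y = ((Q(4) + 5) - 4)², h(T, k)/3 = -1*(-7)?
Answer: -827/2 ≈ -413.50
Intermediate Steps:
h(T, k) = 21 (h(T, k) = 3*(-1*(-7)) = 3*7 = 21)
y = 11/4 (y = -5/4 + ((3 + 5) - 4)²/4 = -5/4 + (8 - 4)²/4 = -5/4 + (¼)*4² = -5/4 + (¼)*16 = -5/4 + 4 = 11/4 ≈ 2.7500)
-158*y + h(S, -11) = -158*11/4 + 21 = -869/2 + 21 = -827/2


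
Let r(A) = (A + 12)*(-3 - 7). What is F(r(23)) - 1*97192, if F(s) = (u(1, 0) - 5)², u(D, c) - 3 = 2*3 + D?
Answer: -97167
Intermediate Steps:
u(D, c) = 9 + D (u(D, c) = 3 + (2*3 + D) = 3 + (6 + D) = 9 + D)
r(A) = -120 - 10*A (r(A) = (12 + A)*(-10) = -120 - 10*A)
F(s) = 25 (F(s) = ((9 + 1) - 5)² = (10 - 5)² = 5² = 25)
F(r(23)) - 1*97192 = 25 - 1*97192 = 25 - 97192 = -97167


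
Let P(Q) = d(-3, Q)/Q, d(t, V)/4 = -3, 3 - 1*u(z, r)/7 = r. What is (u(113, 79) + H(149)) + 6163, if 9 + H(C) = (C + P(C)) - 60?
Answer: 850927/149 ≈ 5710.9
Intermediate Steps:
u(z, r) = 21 - 7*r
d(t, V) = -12 (d(t, V) = 4*(-3) = -12)
P(Q) = -12/Q
H(C) = -69 + C - 12/C (H(C) = -9 + ((C - 12/C) - 60) = -9 + (-60 + C - 12/C) = -69 + C - 12/C)
(u(113, 79) + H(149)) + 6163 = ((21 - 7*79) + (-69 + 149 - 12/149)) + 6163 = ((21 - 553) + (-69 + 149 - 12*1/149)) + 6163 = (-532 + (-69 + 149 - 12/149)) + 6163 = (-532 + 11908/149) + 6163 = -67360/149 + 6163 = 850927/149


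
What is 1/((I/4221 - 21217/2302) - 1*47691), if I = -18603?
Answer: -1079638/51503724865 ≈ -2.0962e-5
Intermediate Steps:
1/((I/4221 - 21217/2302) - 1*47691) = 1/((-18603/4221 - 21217/2302) - 1*47691) = 1/((-18603*1/4221 - 21217*1/2302) - 47691) = 1/((-2067/469 - 21217/2302) - 47691) = 1/(-14709007/1079638 - 47691) = 1/(-51503724865/1079638) = -1079638/51503724865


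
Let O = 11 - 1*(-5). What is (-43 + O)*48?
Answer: -1296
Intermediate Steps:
O = 16 (O = 11 + 5 = 16)
(-43 + O)*48 = (-43 + 16)*48 = -27*48 = -1296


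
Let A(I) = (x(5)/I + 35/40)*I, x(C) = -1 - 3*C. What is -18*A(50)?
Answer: -999/2 ≈ -499.50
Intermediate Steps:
A(I) = I*(7/8 - 16/I) (A(I) = ((-1 - 3*5)/I + 35/40)*I = ((-1 - 15)/I + 35*(1/40))*I = (-16/I + 7/8)*I = (7/8 - 16/I)*I = I*(7/8 - 16/I))
-18*A(50) = -18*(-16 + (7/8)*50) = -18*(-16 + 175/4) = -18*111/4 = -999/2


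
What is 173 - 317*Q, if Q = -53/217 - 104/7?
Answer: 1076350/217 ≈ 4960.1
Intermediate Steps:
Q = -3277/217 (Q = -53*1/217 - 104*⅐ = -53/217 - 104/7 = -3277/217 ≈ -15.101)
173 - 317*Q = 173 - 317*(-3277/217) = 173 + 1038809/217 = 1076350/217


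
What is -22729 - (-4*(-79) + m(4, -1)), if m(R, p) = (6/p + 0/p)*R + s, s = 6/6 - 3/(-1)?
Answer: -23025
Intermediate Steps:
s = 4 (s = 6*(1/6) - 3*(-1) = 1 + 3 = 4)
m(R, p) = 4 + 6*R/p (m(R, p) = (6/p + 0/p)*R + 4 = (6/p + 0)*R + 4 = (6/p)*R + 4 = 6*R/p + 4 = 4 + 6*R/p)
-22729 - (-4*(-79) + m(4, -1)) = -22729 - (-4*(-79) + (4 + 6*4/(-1))) = -22729 - (316 + (4 + 6*4*(-1))) = -22729 - (316 + (4 - 24)) = -22729 - (316 - 20) = -22729 - 1*296 = -22729 - 296 = -23025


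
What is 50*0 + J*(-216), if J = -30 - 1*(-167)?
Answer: -29592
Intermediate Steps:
J = 137 (J = -30 + 167 = 137)
50*0 + J*(-216) = 50*0 + 137*(-216) = 0 - 29592 = -29592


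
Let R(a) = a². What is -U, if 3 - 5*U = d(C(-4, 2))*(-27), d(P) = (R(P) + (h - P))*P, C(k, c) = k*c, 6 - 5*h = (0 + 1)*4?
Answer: 78177/25 ≈ 3127.1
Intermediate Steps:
h = ⅖ (h = 6/5 - (0 + 1)*4/5 = 6/5 - 4/5 = 6/5 - ⅕*4 = 6/5 - ⅘ = ⅖ ≈ 0.40000)
C(k, c) = c*k
d(P) = P*(⅖ + P² - P) (d(P) = (P² + (⅖ - P))*P = (⅖ + P² - P)*P = P*(⅖ + P² - P))
U = -78177/25 (U = ⅗ - (2*(-4))*(⅖ + (2*(-4))² - 2*(-4))*(-27)/5 = ⅗ - (-8*(⅖ + (-8)² - 1*(-8)))*(-27)/5 = ⅗ - (-8*(⅖ + 64 + 8))*(-27)/5 = ⅗ - (-8*362/5)*(-27)/5 = ⅗ - (-2896)*(-27)/25 = ⅗ - ⅕*78192/5 = ⅗ - 78192/25 = -78177/25 ≈ -3127.1)
-U = -1*(-78177/25) = 78177/25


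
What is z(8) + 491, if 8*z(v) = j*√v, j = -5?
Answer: 491 - 5*√2/4 ≈ 489.23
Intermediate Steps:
z(v) = -5*√v/8 (z(v) = (-5*√v)/8 = -5*√v/8)
z(8) + 491 = -5*√2/4 + 491 = 491 - 5*√2/4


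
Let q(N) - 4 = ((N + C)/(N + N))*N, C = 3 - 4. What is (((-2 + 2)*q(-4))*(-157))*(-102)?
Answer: 0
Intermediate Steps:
C = -1
q(N) = 7/2 + N/2 (q(N) = 4 + ((N - 1)/(N + N))*N = 4 + ((-1 + N)/((2*N)))*N = 4 + ((-1 + N)*(1/(2*N)))*N = 4 + ((-1 + N)/(2*N))*N = 4 + (-½ + N/2) = 7/2 + N/2)
(((-2 + 2)*q(-4))*(-157))*(-102) = (((-2 + 2)*(7/2 + (½)*(-4)))*(-157))*(-102) = ((0*(7/2 - 2))*(-157))*(-102) = ((0*(3/2))*(-157))*(-102) = (0*(-157))*(-102) = 0*(-102) = 0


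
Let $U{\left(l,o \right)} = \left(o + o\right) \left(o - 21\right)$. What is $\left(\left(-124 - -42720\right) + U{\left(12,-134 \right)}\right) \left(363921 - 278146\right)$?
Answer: $7216765400$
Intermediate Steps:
$U{\left(l,o \right)} = 2 o \left(-21 + o\right)$
$\left(\left(-124 - -42720\right) + U{\left(12,-134 \right)}\right) \left(363921 - 278146\right) = \left(\left(-124 - -42720\right) + 2 \left(-134\right) \left(-21 - 134\right)\right) \left(363921 - 278146\right) = \left(\left(-124 + 42720\right) + 2 \left(-134\right) \left(-155\right)\right) 85775 = \left(42596 + 41540\right) 85775 = 84136 \cdot 85775 = 7216765400$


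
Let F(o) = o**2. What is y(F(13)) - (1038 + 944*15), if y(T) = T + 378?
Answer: -14651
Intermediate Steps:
y(T) = 378 + T
y(F(13)) - (1038 + 944*15) = (378 + 13**2) - (1038 + 944*15) = (378 + 169) - (1038 + 14160) = 547 - 1*15198 = 547 - 15198 = -14651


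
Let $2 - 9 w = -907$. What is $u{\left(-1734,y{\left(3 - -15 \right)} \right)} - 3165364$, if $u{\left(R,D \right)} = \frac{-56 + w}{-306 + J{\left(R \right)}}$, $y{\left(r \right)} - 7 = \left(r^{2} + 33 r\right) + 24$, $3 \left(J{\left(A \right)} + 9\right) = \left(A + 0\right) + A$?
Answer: $- \frac{4656250489}{1471} \approx -3.1654 \cdot 10^{6}$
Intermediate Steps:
$w = 101$ ($w = \frac{2}{9} - - \frac{907}{9} = \frac{2}{9} + \frac{907}{9} = 101$)
$J{\left(A \right)} = -9 + \frac{2 A}{3}$ ($J{\left(A \right)} = -9 + \frac{\left(A + 0\right) + A}{3} = -9 + \frac{A + A}{3} = -9 + \frac{2 A}{3}$)
$y{\left(r \right)} = 31 + r^{2} + 33 r$ ($y{\left(r \right)} = 7 + \left(\left(r^{2} + 33 r\right) + 24\right) = 7 + \left(24 + r^{2} + 33 r\right) = 31 + r^{2} + 33 r$)
$u{\left(R,D \right)} = \frac{45}{-315 + \frac{2 R}{3}}$ ($u{\left(R,D \right)} = \frac{-56 + 101}{-306 + \left(-9 + \frac{2 R}{3}\right)} = \frac{45}{-315 + \frac{2 R}{3}}$)
$u{\left(-1734,y{\left(3 - -15 \right)} \right)} - 3165364 = \frac{135}{-945 + 2 \left(-1734\right)} - 3165364 = \frac{135}{-945 - 3468} - 3165364 = \frac{135}{-4413} - 3165364 = 135 \left(- \frac{1}{4413}\right) - 3165364 = - \frac{45}{1471} - 3165364 = - \frac{4656250489}{1471}$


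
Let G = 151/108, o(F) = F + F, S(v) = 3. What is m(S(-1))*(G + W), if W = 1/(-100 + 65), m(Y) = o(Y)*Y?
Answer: 5177/210 ≈ 24.652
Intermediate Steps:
o(F) = 2*F
m(Y) = 2*Y**2 (m(Y) = (2*Y)*Y = 2*Y**2)
W = -1/35 (W = 1/(-35) = -1/35 ≈ -0.028571)
G = 151/108 (G = 151*(1/108) = 151/108 ≈ 1.3981)
m(S(-1))*(G + W) = (2*3**2)*(151/108 - 1/35) = (2*9)*(5177/3780) = 18*(5177/3780) = 5177/210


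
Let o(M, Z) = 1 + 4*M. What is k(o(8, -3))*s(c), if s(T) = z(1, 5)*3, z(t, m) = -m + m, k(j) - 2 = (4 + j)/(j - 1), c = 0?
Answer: 0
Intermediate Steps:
k(j) = 2 + (4 + j)/(-1 + j) (k(j) = 2 + (4 + j)/(j - 1) = 2 + (4 + j)/(-1 + j))
z(t, m) = 0
s(T) = 0 (s(T) = 0*3 = 0)
k(o(8, -3))*s(c) = ((2 + 3*(1 + 4*8))/(-1 + (1 + 4*8)))*0 = ((2 + 3*(1 + 32))/(-1 + (1 + 32)))*0 = ((2 + 3*33)/(-1 + 33))*0 = ((2 + 99)/32)*0 = ((1/32)*101)*0 = (101/32)*0 = 0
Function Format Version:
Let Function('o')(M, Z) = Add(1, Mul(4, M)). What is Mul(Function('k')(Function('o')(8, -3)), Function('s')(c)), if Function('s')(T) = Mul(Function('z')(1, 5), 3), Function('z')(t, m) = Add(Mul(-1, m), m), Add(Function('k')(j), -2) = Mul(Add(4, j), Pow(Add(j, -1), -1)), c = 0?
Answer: 0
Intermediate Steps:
Function('k')(j) = Add(2, Mul(Pow(Add(-1, j), -1), Add(4, j))) (Function('k')(j) = Add(2, Mul(Add(4, j), Pow(Add(j, -1), -1))) = Add(2, Mul(Add(4, j), Pow(Add(-1, j), -1))) = Add(2, Mul(Pow(Add(-1, j), -1), Add(4, j))))
Function('z')(t, m) = 0
Function('s')(T) = 0 (Function('s')(T) = Mul(0, 3) = 0)
Mul(Function('k')(Function('o')(8, -3)), Function('s')(c)) = Mul(Mul(Pow(Add(-1, Add(1, Mul(4, 8))), -1), Add(2, Mul(3, Add(1, Mul(4, 8))))), 0) = Mul(Mul(Pow(Add(-1, Add(1, 32)), -1), Add(2, Mul(3, Add(1, 32)))), 0) = Mul(Mul(Pow(Add(-1, 33), -1), Add(2, Mul(3, 33))), 0) = Mul(Mul(Pow(32, -1), Add(2, 99)), 0) = Mul(Mul(Rational(1, 32), 101), 0) = Mul(Rational(101, 32), 0) = 0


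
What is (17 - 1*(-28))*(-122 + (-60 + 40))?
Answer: -6390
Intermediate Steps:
(17 - 1*(-28))*(-122 + (-60 + 40)) = (17 + 28)*(-122 - 20) = 45*(-142) = -6390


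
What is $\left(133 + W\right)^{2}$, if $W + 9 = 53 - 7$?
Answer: $28900$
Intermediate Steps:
$W = 37$ ($W = -9 + \left(53 - 7\right) = -9 + 46 = 37$)
$\left(133 + W\right)^{2} = \left(133 + 37\right)^{2} = 170^{2} = 28900$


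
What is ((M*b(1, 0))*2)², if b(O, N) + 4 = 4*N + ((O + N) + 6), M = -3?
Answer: 324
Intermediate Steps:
b(O, N) = 2 + O + 5*N (b(O, N) = -4 + (4*N + ((O + N) + 6)) = -4 + (4*N + ((N + O) + 6)) = -4 + (4*N + (6 + N + O)) = -4 + (6 + O + 5*N) = 2 + O + 5*N)
((M*b(1, 0))*2)² = (-3*(2 + 1 + 5*0)*2)² = (-3*(2 + 1 + 0)*2)² = (-3*3*2)² = (-9*2)² = (-18)² = 324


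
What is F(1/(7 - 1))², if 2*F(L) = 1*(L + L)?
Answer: 1/36 ≈ 0.027778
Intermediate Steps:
F(L) = L (F(L) = (1*(L + L))/2 = (1*(2*L))/2 = (2*L)/2 = L)
F(1/(7 - 1))² = (1/(7 - 1))² = (1/6)² = (⅙)² = 1/36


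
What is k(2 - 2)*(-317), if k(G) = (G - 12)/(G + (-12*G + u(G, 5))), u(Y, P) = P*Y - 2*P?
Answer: -1902/5 ≈ -380.40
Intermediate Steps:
u(Y, P) = -2*P + P*Y
k(G) = (-12 + G)/(-10 - 6*G) (k(G) = (G - 12)/(G + (-12*G + 5*(-2 + G))) = (-12 + G)/(G + (-12*G + (-10 + 5*G))) = (-12 + G)/(G + (-10 - 7*G)) = (-12 + G)/(-10 - 6*G))
k(2 - 2)*(-317) = ((12 - (2 - 2))/(2*(5 + 3*(2 - 2))))*(-317) = ((12 - 1*0)/(2*(5 + 3*0)))*(-317) = ((12 + 0)/(2*(5 + 0)))*(-317) = ((½)*12/5)*(-317) = ((½)*(⅕)*12)*(-317) = (6/5)*(-317) = -1902/5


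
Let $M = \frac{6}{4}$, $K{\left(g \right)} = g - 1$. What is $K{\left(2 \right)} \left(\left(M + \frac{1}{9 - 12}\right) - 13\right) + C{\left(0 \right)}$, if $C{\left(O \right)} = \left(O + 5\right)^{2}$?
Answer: $\frac{79}{6} \approx 13.167$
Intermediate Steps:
$C{\left(O \right)} = \left(5 + O\right)^{2}$
$K{\left(g \right)} = -1 + g$
$M = \frac{3}{2}$ ($M = 6 \cdot \frac{1}{4} = \frac{3}{2} \approx 1.5$)
$K{\left(2 \right)} \left(\left(M + \frac{1}{9 - 12}\right) - 13\right) + C{\left(0 \right)} = \left(-1 + 2\right) \left(\left(\frac{3}{2} + \frac{1}{9 - 12}\right) - 13\right) + \left(5 + 0\right)^{2} = 1 \left(\left(\frac{3}{2} + \frac{1}{-3}\right) - 13\right) + 5^{2} = 1 \left(\left(\frac{3}{2} - \frac{1}{3}\right) - 13\right) + 25 = 1 \left(\frac{7}{6} - 13\right) + 25 = 1 \left(- \frac{71}{6}\right) + 25 = - \frac{71}{6} + 25 = \frac{79}{6}$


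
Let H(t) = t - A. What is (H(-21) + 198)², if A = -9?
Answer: 34596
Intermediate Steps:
H(t) = 9 + t (H(t) = t - 1*(-9) = t + 9 = 9 + t)
(H(-21) + 198)² = ((9 - 21) + 198)² = (-12 + 198)² = 186² = 34596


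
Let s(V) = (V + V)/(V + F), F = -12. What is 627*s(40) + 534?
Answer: 16278/7 ≈ 2325.4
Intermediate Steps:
s(V) = 2*V/(-12 + V) (s(V) = (V + V)/(V - 12) = (2*V)/(-12 + V) = 2*V/(-12 + V))
627*s(40) + 534 = 627*(2*40/(-12 + 40)) + 534 = 627*(2*40/28) + 534 = 627*(2*40*(1/28)) + 534 = 627*(20/7) + 534 = 12540/7 + 534 = 16278/7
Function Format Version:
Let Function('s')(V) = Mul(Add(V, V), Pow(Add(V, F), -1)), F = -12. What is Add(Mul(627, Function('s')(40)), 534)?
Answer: Rational(16278, 7) ≈ 2325.4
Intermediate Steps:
Function('s')(V) = Mul(2, V, Pow(Add(-12, V), -1)) (Function('s')(V) = Mul(Add(V, V), Pow(Add(V, -12), -1)) = Mul(Mul(2, V), Pow(Add(-12, V), -1)) = Mul(2, V, Pow(Add(-12, V), -1)))
Add(Mul(627, Function('s')(40)), 534) = Add(Mul(627, Mul(2, 40, Pow(Add(-12, 40), -1))), 534) = Add(Mul(627, Mul(2, 40, Pow(28, -1))), 534) = Add(Mul(627, Mul(2, 40, Rational(1, 28))), 534) = Add(Mul(627, Rational(20, 7)), 534) = Add(Rational(12540, 7), 534) = Rational(16278, 7)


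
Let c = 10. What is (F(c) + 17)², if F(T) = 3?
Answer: 400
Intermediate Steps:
(F(c) + 17)² = (3 + 17)² = 20² = 400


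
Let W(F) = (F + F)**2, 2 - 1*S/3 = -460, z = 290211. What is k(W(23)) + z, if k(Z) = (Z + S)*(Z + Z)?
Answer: 15110675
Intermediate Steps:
S = 1386 (S = 6 - 3*(-460) = 6 + 1380 = 1386)
W(F) = 4*F**2 (W(F) = (2*F)**2 = 4*F**2)
k(Z) = 2*Z*(1386 + Z) (k(Z) = (Z + 1386)*(Z + Z) = (1386 + Z)*(2*Z) = 2*Z*(1386 + Z))
k(W(23)) + z = 2*(4*23**2)*(1386 + 4*23**2) + 290211 = 2*(4*529)*(1386 + 4*529) + 290211 = 2*2116*(1386 + 2116) + 290211 = 2*2116*3502 + 290211 = 14820464 + 290211 = 15110675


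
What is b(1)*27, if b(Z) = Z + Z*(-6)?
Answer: -135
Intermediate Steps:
b(Z) = -5*Z (b(Z) = Z - 6*Z = -5*Z)
b(1)*27 = -5*1*27 = -5*27 = -135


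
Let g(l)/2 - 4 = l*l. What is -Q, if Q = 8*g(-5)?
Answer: -464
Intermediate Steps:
g(l) = 8 + 2*l² (g(l) = 8 + 2*(l*l) = 8 + 2*l²)
Q = 464 (Q = 8*(8 + 2*(-5)²) = 8*(8 + 2*25) = 8*(8 + 50) = 8*58 = 464)
-Q = -1*464 = -464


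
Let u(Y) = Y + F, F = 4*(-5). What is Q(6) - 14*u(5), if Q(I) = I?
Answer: 216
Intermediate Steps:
F = -20
u(Y) = -20 + Y (u(Y) = Y - 20 = -20 + Y)
Q(6) - 14*u(5) = 6 - 14*(-20 + 5) = 6 - 14*(-15) = 6 + 210 = 216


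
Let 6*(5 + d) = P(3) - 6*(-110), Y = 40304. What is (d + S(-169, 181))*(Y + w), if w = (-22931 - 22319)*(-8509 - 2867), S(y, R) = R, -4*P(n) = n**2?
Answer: 147040979330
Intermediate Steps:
P(n) = -n**2/4
w = 514764000 (w = -45250*(-11376) = 514764000)
d = 837/8 (d = -5 + (-1/4*3**2 - 6*(-110))/6 = -5 + (-1/4*9 + 660)/6 = -5 + (-9/4 + 660)/6 = -5 + (1/6)*(2631/4) = -5 + 877/8 = 837/8 ≈ 104.63)
(d + S(-169, 181))*(Y + w) = (837/8 + 181)*(40304 + 514764000) = (2285/8)*514804304 = 147040979330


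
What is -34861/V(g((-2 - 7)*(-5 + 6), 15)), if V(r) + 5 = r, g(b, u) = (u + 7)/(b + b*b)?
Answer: 1254996/169 ≈ 7426.0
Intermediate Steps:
g(b, u) = (7 + u)/(b + b**2)
V(r) = -5 + r
-34861/V(g((-2 - 7)*(-5 + 6), 15)) = -34861/(-5 + (7 + 15)/((((-2 - 7)*(-5 + 6)))*(1 + (-2 - 7)*(-5 + 6)))) = -34861/(-5 + 22/(-9*1*(1 - 9*1))) = -34861/(-5 + 22/(-9*(1 - 9))) = -34861/(-5 - 1/9*22/(-8)) = -34861/(-5 - 1/9*(-1/8)*22) = -34861/(-5 + 11/36) = -34861/(-169/36) = -34861*(-36/169) = 1254996/169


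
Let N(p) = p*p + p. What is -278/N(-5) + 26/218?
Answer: -15021/1090 ≈ -13.781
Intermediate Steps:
N(p) = p + p**2 (N(p) = p**2 + p = p + p**2)
-278/N(-5) + 26/218 = -278*(-1/(5*(1 - 5))) + 26/218 = -278/((-5*(-4))) + 26*(1/218) = -278/20 + 13/109 = -278*1/20 + 13/109 = -139/10 + 13/109 = -15021/1090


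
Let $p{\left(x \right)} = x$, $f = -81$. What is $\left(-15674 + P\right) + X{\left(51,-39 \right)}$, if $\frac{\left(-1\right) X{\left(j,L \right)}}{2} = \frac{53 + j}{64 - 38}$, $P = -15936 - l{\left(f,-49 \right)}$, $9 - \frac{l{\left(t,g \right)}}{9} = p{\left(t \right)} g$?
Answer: $4022$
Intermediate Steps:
$l{\left(t,g \right)} = 81 - 9 g t$ ($l{\left(t,g \right)} = 81 - 9 t g = 81 - 9 g t$)
$P = 19704$ ($P = -15936 - \left(81 - \left(-441\right) \left(-81\right)\right) = -15936 - \left(81 - 35721\right) = -15936 - -35640 = -15936 + 35640 = 19704$)
$X{\left(j,L \right)} = - \frac{53}{13} - \frac{j}{13}$ ($X{\left(j,L \right)} = - 2 \frac{53 + j}{64 - 38} = - 2 \frac{53 + j}{26} = - 2 \left(53 + j\right) \frac{1}{26} = - 2 \left(\frac{53}{26} + \frac{j}{26}\right) = - \frac{53}{13} - \frac{j}{13}$)
$\left(-15674 + P\right) + X{\left(51,-39 \right)} = \left(-15674 + 19704\right) - 8 = 4030 - 8 = 4022$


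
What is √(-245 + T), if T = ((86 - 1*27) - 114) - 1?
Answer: I*√301 ≈ 17.349*I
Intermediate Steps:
T = -56 (T = ((86 - 27) - 114) - 1 = (59 - 114) - 1 = -55 - 1 = -56)
√(-245 + T) = √(-245 - 56) = √(-301) = I*√301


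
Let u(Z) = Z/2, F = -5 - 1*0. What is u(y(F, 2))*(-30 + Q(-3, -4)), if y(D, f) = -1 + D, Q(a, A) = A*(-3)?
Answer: 54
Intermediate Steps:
Q(a, A) = -3*A
F = -5 (F = -5 + 0 = -5)
u(Z) = Z/2 (u(Z) = Z*(½) = Z/2)
u(y(F, 2))*(-30 + Q(-3, -4)) = ((-1 - 5)/2)*(-30 - 3*(-4)) = ((½)*(-6))*(-30 + 12) = -3*(-18) = 54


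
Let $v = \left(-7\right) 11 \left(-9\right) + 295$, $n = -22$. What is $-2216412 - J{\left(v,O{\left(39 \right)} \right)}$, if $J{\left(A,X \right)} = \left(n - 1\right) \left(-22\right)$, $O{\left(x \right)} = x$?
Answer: $-2216918$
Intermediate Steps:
$v = 988$ ($v = \left(-77\right) \left(-9\right) + 295 = 693 + 295 = 988$)
$J{\left(A,X \right)} = 506$ ($J{\left(A,X \right)} = \left(-22 - 1\right) \left(-22\right) = \left(-23\right) \left(-22\right) = 506$)
$-2216412 - J{\left(v,O{\left(39 \right)} \right)} = -2216412 - 506 = -2216918$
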